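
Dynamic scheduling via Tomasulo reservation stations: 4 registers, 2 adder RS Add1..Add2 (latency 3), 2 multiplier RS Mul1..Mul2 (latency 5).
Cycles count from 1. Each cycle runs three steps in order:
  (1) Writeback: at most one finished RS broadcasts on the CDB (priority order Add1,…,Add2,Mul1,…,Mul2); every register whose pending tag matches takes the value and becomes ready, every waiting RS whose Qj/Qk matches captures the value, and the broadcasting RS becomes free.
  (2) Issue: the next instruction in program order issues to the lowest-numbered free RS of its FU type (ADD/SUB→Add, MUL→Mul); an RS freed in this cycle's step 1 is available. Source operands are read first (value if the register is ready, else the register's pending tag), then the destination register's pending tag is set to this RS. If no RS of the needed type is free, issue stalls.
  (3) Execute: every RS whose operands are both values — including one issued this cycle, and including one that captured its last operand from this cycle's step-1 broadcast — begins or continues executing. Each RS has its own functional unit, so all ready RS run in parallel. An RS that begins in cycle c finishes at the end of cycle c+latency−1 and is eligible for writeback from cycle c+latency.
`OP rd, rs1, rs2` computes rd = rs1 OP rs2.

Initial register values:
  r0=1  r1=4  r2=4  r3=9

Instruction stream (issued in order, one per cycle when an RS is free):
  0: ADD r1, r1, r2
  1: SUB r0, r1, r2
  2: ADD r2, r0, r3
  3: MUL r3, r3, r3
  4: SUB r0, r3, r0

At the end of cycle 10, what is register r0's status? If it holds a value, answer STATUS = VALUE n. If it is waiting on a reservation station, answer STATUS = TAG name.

STATUS = TAG Add2

c1: issue ADD r1<-Add1 | r0:1,r1:Add1,r2:4,r3:9
c2: issue SUB r0<-Add2 | r0:Add2,r1:Add1,r2:4,r3:9
c3: stall | r0:Add2,r1:Add1,r2:4,r3:9
c4: CDB Add1=8; issue ADD r2<-Add1 | r0:Add2,r1:8,r2:Add1,r3:9
c5: issue MUL r3<-Mul1 | r0:Add2,r1:8,r2:Add1,r3:Mul1
c6: stall | r0:Add2,r1:8,r2:Add1,r3:Mul1
c7: CDB Add2=4; issue SUB r0<-Add2 | r0:Add2,r1:8,r2:Add1,r3:Mul1
c8: - | r0:Add2,r1:8,r2:Add1,r3:Mul1
c9: - | r0:Add2,r1:8,r2:Add1,r3:Mul1
c10: CDB Add1=13 | r0:Add2,r1:8,r2:13,r3:Mul1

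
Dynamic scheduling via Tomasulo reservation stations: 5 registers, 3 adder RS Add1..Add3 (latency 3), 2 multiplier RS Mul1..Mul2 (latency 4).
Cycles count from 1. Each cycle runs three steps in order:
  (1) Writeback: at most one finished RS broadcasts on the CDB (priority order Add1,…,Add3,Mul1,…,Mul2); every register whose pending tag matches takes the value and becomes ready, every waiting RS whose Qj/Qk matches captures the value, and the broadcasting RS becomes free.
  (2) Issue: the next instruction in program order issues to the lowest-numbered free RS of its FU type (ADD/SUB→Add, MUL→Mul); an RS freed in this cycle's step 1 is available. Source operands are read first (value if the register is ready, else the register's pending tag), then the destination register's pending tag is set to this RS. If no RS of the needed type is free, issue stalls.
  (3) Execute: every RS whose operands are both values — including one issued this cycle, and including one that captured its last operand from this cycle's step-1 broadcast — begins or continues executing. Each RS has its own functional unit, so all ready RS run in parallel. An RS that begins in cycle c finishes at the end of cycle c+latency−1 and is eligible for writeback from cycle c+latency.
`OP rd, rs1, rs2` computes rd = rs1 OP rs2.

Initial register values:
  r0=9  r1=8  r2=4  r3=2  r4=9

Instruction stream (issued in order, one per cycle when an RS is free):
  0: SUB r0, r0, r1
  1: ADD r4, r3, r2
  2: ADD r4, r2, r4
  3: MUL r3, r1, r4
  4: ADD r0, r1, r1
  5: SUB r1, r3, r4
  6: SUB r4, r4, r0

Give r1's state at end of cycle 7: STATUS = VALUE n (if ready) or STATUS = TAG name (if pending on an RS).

cycle 1: issue SUB r0<-Add1 // r0:Add1,r1:8,r2:4,r3:2,r4:9
cycle 2: issue ADD r4<-Add2 // r0:Add1,r1:8,r2:4,r3:2,r4:Add2
cycle 3: issue ADD r4<-Add3 // r0:Add1,r1:8,r2:4,r3:2,r4:Add3
cycle 4: CDB Add1=1; issue MUL r3<-Mul1 // r0:1,r1:8,r2:4,r3:Mul1,r4:Add3
cycle 5: CDB Add2=6; issue ADD r0<-Add1 // r0:Add1,r1:8,r2:4,r3:Mul1,r4:Add3
cycle 6: issue SUB r1<-Add2 // r0:Add1,r1:Add2,r2:4,r3:Mul1,r4:Add3
cycle 7: stall // r0:Add1,r1:Add2,r2:4,r3:Mul1,r4:Add3

STATUS = TAG Add2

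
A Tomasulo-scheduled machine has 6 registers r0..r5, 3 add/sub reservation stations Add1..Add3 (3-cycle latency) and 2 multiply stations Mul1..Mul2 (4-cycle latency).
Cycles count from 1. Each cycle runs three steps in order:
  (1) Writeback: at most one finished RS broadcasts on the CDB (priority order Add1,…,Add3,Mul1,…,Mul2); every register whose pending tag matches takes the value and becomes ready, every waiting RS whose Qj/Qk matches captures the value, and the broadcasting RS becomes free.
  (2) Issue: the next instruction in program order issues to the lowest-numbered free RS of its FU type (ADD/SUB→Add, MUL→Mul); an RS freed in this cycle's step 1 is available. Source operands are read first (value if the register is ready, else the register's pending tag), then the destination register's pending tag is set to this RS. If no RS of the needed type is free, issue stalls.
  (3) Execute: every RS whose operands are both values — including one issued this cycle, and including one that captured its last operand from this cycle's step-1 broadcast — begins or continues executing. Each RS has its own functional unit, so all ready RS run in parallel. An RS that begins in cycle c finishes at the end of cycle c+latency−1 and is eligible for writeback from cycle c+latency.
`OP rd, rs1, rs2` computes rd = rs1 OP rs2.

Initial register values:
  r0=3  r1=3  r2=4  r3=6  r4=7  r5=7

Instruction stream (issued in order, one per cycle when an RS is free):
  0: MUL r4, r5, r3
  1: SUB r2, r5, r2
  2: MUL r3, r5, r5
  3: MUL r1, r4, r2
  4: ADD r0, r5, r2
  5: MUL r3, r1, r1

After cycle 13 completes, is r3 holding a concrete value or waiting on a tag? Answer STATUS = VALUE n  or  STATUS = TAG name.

c1: issue MUL r4<-Mul1 | r0:3,r1:3,r2:4,r3:6,r4:Mul1,r5:7
c2: issue SUB r2<-Add1 | r0:3,r1:3,r2:Add1,r3:6,r4:Mul1,r5:7
c3: issue MUL r3<-Mul2 | r0:3,r1:3,r2:Add1,r3:Mul2,r4:Mul1,r5:7
c4: stall | r0:3,r1:3,r2:Add1,r3:Mul2,r4:Mul1,r5:7
c5: CDB Add1=3; stall | r0:3,r1:3,r2:3,r3:Mul2,r4:Mul1,r5:7
c6: CDB Mul1=42; issue MUL r1<-Mul1 | r0:3,r1:Mul1,r2:3,r3:Mul2,r4:42,r5:7
c7: CDB Mul2=49; issue ADD r0<-Add1 | r0:Add1,r1:Mul1,r2:3,r3:49,r4:42,r5:7
c8: issue MUL r3<-Mul2 | r0:Add1,r1:Mul1,r2:3,r3:Mul2,r4:42,r5:7
c9: - | r0:Add1,r1:Mul1,r2:3,r3:Mul2,r4:42,r5:7
c10: CDB Add1=10 | r0:10,r1:Mul1,r2:3,r3:Mul2,r4:42,r5:7
c11: CDB Mul1=126 | r0:10,r1:126,r2:3,r3:Mul2,r4:42,r5:7
c12: - | r0:10,r1:126,r2:3,r3:Mul2,r4:42,r5:7
c13: - | r0:10,r1:126,r2:3,r3:Mul2,r4:42,r5:7

STATUS = TAG Mul2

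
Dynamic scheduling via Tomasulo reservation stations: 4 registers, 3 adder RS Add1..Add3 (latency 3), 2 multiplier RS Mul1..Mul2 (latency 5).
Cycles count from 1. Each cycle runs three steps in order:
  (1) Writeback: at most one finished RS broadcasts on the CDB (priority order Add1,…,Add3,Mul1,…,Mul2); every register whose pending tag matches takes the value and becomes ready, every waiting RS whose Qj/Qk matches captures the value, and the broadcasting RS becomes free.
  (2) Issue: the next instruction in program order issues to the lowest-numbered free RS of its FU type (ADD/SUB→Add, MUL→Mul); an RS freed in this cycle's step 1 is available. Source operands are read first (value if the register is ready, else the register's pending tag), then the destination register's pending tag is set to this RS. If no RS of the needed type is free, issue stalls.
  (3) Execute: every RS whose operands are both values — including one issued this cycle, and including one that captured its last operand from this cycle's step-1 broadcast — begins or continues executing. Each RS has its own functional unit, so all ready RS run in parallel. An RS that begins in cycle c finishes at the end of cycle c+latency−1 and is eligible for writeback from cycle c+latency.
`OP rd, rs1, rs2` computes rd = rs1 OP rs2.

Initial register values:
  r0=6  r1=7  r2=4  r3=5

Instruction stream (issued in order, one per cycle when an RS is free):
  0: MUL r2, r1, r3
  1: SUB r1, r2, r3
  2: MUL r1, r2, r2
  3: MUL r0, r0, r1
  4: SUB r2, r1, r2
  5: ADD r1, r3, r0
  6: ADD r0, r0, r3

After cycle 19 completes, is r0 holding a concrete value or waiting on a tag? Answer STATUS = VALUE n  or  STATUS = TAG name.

STATUS = VALUE 7355

c1: issue MUL r2<-Mul1 | r0:6,r1:7,r2:Mul1,r3:5
c2: issue SUB r1<-Add1 | r0:6,r1:Add1,r2:Mul1,r3:5
c3: issue MUL r1<-Mul2 | r0:6,r1:Mul2,r2:Mul1,r3:5
c4: stall | r0:6,r1:Mul2,r2:Mul1,r3:5
c5: stall | r0:6,r1:Mul2,r2:Mul1,r3:5
c6: CDB Mul1=35; issue MUL r0<-Mul1 | r0:Mul1,r1:Mul2,r2:35,r3:5
c7: issue SUB r2<-Add2 | r0:Mul1,r1:Mul2,r2:Add2,r3:5
c8: issue ADD r1<-Add3 | r0:Mul1,r1:Add3,r2:Add2,r3:5
c9: CDB Add1=30; issue ADD r0<-Add1 | r0:Add1,r1:Add3,r2:Add2,r3:5
c10: - | r0:Add1,r1:Add3,r2:Add2,r3:5
c11: CDB Mul2=1225 | r0:Add1,r1:Add3,r2:Add2,r3:5
c12: - | r0:Add1,r1:Add3,r2:Add2,r3:5
c13: - | r0:Add1,r1:Add3,r2:Add2,r3:5
c14: CDB Add2=1190 | r0:Add1,r1:Add3,r2:1190,r3:5
c15: - | r0:Add1,r1:Add3,r2:1190,r3:5
c16: CDB Mul1=7350 | r0:Add1,r1:Add3,r2:1190,r3:5
c17: - | r0:Add1,r1:Add3,r2:1190,r3:5
c18: - | r0:Add1,r1:Add3,r2:1190,r3:5
c19: CDB Add1=7355 | r0:7355,r1:Add3,r2:1190,r3:5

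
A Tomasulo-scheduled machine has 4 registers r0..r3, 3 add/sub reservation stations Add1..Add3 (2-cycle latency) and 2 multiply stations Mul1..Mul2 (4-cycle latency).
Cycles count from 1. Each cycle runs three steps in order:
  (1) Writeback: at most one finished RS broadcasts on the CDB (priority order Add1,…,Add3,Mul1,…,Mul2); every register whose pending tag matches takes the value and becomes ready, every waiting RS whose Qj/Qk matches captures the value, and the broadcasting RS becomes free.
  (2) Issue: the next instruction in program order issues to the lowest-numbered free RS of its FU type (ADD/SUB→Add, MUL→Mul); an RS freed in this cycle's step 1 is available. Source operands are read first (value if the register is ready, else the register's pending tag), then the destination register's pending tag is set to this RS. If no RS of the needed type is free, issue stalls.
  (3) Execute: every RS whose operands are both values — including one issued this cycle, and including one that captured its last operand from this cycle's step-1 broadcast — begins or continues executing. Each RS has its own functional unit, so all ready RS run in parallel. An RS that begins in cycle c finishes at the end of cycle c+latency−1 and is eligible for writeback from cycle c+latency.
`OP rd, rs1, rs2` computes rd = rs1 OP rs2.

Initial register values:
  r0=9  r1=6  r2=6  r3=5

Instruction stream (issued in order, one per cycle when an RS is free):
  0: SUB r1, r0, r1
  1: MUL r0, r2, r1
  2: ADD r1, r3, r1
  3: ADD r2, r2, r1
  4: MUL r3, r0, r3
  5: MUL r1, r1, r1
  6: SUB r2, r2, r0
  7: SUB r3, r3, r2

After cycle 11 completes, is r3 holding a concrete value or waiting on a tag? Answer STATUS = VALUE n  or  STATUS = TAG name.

  c1: issue SUB r1<-Add1  regs: r0:9,r1:Add1,r2:6,r3:5
  c2: issue MUL r0<-Mul1  regs: r0:Mul1,r1:Add1,r2:6,r3:5
  c3: CDB Add1=3; issue ADD r1<-Add1  regs: r0:Mul1,r1:Add1,r2:6,r3:5
  c4: issue ADD r2<-Add2  regs: r0:Mul1,r1:Add1,r2:Add2,r3:5
  c5: CDB Add1=8; issue MUL r3<-Mul2  regs: r0:Mul1,r1:8,r2:Add2,r3:Mul2
  c6: stall  regs: r0:Mul1,r1:8,r2:Add2,r3:Mul2
  c7: CDB Add2=14; stall  regs: r0:Mul1,r1:8,r2:14,r3:Mul2
  c8: CDB Mul1=18; issue MUL r1<-Mul1  regs: r0:18,r1:Mul1,r2:14,r3:Mul2
  c9: issue SUB r2<-Add1  regs: r0:18,r1:Mul1,r2:Add1,r3:Mul2
  c10: issue SUB r3<-Add2  regs: r0:18,r1:Mul1,r2:Add1,r3:Add2
  c11: CDB Add1=-4  regs: r0:18,r1:Mul1,r2:-4,r3:Add2

STATUS = TAG Add2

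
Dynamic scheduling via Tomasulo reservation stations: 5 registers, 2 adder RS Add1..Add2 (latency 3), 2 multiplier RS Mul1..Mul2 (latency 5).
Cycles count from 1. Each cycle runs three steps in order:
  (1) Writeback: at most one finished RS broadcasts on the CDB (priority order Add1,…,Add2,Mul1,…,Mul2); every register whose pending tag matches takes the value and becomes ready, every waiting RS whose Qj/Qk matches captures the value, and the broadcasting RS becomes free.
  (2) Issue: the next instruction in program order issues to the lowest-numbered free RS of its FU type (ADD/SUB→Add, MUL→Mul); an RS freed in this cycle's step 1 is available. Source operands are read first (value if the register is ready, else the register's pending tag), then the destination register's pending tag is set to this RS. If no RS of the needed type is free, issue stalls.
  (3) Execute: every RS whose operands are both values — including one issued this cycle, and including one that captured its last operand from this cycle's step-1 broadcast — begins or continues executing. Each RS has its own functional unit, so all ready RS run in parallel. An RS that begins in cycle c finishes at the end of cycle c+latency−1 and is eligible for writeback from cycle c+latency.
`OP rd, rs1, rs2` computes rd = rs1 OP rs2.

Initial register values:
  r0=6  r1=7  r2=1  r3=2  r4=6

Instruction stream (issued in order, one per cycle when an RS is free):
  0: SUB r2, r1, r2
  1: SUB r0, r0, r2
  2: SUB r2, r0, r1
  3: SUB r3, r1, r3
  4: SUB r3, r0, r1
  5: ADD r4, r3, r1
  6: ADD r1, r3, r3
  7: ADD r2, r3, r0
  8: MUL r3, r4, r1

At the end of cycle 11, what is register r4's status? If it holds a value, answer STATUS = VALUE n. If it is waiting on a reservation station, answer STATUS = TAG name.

c1: issue SUB r2<-Add1 | r0:6,r1:7,r2:Add1,r3:2,r4:6
c2: issue SUB r0<-Add2 | r0:Add2,r1:7,r2:Add1,r3:2,r4:6
c3: stall | r0:Add2,r1:7,r2:Add1,r3:2,r4:6
c4: CDB Add1=6; issue SUB r2<-Add1 | r0:Add2,r1:7,r2:Add1,r3:2,r4:6
c5: stall | r0:Add2,r1:7,r2:Add1,r3:2,r4:6
c6: stall | r0:Add2,r1:7,r2:Add1,r3:2,r4:6
c7: CDB Add2=0; issue SUB r3<-Add2 | r0:0,r1:7,r2:Add1,r3:Add2,r4:6
c8: stall | r0:0,r1:7,r2:Add1,r3:Add2,r4:6
c9: stall | r0:0,r1:7,r2:Add1,r3:Add2,r4:6
c10: CDB Add1=-7; issue SUB r3<-Add1 | r0:0,r1:7,r2:-7,r3:Add1,r4:6
c11: CDB Add2=5; issue ADD r4<-Add2 | r0:0,r1:7,r2:-7,r3:Add1,r4:Add2

STATUS = TAG Add2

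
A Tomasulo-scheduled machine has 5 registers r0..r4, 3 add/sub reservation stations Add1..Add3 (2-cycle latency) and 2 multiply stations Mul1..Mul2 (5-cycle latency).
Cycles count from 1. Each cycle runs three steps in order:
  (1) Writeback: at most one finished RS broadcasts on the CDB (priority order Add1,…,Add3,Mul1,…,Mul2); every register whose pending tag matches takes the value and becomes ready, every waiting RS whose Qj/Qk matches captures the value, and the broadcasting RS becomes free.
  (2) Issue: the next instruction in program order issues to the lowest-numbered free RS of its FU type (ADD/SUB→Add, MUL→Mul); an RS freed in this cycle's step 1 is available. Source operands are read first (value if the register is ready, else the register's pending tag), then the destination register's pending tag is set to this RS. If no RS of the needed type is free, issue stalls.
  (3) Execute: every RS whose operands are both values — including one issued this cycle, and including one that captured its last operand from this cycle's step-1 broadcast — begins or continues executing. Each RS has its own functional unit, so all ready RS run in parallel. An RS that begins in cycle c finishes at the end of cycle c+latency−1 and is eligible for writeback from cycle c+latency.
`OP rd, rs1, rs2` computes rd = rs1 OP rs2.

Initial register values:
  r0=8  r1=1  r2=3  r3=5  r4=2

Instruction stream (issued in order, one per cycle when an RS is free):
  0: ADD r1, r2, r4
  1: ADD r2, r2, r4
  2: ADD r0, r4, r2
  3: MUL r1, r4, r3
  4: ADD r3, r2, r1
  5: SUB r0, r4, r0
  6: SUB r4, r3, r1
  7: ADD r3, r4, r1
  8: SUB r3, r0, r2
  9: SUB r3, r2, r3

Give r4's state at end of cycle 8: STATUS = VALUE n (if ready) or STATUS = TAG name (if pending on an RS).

  c1: issue ADD r1<-Add1  regs: r0:8,r1:Add1,r2:3,r3:5,r4:2
  c2: issue ADD r2<-Add2  regs: r0:8,r1:Add1,r2:Add2,r3:5,r4:2
  c3: CDB Add1=5; issue ADD r0<-Add1  regs: r0:Add1,r1:5,r2:Add2,r3:5,r4:2
  c4: CDB Add2=5; issue MUL r1<-Mul1  regs: r0:Add1,r1:Mul1,r2:5,r3:5,r4:2
  c5: issue ADD r3<-Add2  regs: r0:Add1,r1:Mul1,r2:5,r3:Add2,r4:2
  c6: CDB Add1=7; issue SUB r0<-Add1  regs: r0:Add1,r1:Mul1,r2:5,r3:Add2,r4:2
  c7: issue SUB r4<-Add3  regs: r0:Add1,r1:Mul1,r2:5,r3:Add2,r4:Add3
  c8: CDB Add1=-5; issue ADD r3<-Add1  regs: r0:-5,r1:Mul1,r2:5,r3:Add1,r4:Add3

STATUS = TAG Add3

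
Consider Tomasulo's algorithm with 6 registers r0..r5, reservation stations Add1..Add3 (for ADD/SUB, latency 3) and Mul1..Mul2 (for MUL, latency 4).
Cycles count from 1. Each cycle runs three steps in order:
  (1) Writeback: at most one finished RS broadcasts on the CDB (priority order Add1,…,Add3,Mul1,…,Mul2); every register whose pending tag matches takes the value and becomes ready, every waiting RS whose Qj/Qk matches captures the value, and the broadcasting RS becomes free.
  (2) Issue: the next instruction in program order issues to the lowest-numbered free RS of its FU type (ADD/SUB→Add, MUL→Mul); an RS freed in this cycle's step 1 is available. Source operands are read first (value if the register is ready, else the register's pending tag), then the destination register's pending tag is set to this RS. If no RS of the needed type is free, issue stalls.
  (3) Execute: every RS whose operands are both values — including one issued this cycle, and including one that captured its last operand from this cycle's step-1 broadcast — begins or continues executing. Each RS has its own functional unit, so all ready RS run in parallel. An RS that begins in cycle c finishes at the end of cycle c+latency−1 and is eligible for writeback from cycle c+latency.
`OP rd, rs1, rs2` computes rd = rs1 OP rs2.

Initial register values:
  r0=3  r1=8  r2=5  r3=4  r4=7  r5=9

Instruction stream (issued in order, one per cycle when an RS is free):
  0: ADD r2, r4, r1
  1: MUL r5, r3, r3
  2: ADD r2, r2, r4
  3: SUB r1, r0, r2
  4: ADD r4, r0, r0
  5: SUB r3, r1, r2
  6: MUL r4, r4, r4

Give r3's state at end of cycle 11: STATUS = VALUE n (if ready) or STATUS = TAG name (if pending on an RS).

cycle 1: issue ADD r2<-Add1 // r0:3,r1:8,r2:Add1,r3:4,r4:7,r5:9
cycle 2: issue MUL r5<-Mul1 // r0:3,r1:8,r2:Add1,r3:4,r4:7,r5:Mul1
cycle 3: issue ADD r2<-Add2 // r0:3,r1:8,r2:Add2,r3:4,r4:7,r5:Mul1
cycle 4: CDB Add1=15; issue SUB r1<-Add1 // r0:3,r1:Add1,r2:Add2,r3:4,r4:7,r5:Mul1
cycle 5: issue ADD r4<-Add3 // r0:3,r1:Add1,r2:Add2,r3:4,r4:Add3,r5:Mul1
cycle 6: CDB Mul1=16; stall // r0:3,r1:Add1,r2:Add2,r3:4,r4:Add3,r5:16
cycle 7: CDB Add2=22; issue SUB r3<-Add2 // r0:3,r1:Add1,r2:22,r3:Add2,r4:Add3,r5:16
cycle 8: CDB Add3=6; issue MUL r4<-Mul1 // r0:3,r1:Add1,r2:22,r3:Add2,r4:Mul1,r5:16
cycle 9: - // r0:3,r1:Add1,r2:22,r3:Add2,r4:Mul1,r5:16
cycle 10: CDB Add1=-19 // r0:3,r1:-19,r2:22,r3:Add2,r4:Mul1,r5:16
cycle 11: - // r0:3,r1:-19,r2:22,r3:Add2,r4:Mul1,r5:16

STATUS = TAG Add2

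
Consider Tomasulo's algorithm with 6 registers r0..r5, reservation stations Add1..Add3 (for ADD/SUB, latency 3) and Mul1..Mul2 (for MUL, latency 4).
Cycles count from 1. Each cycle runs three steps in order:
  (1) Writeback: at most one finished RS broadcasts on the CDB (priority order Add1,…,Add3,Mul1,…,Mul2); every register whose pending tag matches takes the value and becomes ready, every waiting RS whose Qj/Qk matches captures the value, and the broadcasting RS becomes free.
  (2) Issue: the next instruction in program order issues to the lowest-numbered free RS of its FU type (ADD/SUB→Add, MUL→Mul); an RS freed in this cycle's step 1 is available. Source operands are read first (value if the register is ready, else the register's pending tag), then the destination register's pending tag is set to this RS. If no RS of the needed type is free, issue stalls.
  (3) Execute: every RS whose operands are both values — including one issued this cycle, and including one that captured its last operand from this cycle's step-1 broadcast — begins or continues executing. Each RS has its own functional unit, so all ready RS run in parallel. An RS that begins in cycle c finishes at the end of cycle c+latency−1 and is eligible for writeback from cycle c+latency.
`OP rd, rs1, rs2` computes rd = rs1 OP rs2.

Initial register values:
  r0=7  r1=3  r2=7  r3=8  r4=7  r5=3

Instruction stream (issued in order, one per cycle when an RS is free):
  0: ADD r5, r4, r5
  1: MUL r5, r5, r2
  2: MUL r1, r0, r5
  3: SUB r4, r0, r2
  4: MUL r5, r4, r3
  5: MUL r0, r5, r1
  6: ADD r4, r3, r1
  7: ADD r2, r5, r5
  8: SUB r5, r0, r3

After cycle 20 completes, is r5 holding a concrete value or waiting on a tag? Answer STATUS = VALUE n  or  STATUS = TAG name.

cycle 1: issue ADD r5<-Add1 // r0:7,r1:3,r2:7,r3:8,r4:7,r5:Add1
cycle 2: issue MUL r5<-Mul1 // r0:7,r1:3,r2:7,r3:8,r4:7,r5:Mul1
cycle 3: issue MUL r1<-Mul2 // r0:7,r1:Mul2,r2:7,r3:8,r4:7,r5:Mul1
cycle 4: CDB Add1=10; issue SUB r4<-Add1 // r0:7,r1:Mul2,r2:7,r3:8,r4:Add1,r5:Mul1
cycle 5: stall // r0:7,r1:Mul2,r2:7,r3:8,r4:Add1,r5:Mul1
cycle 6: stall // r0:7,r1:Mul2,r2:7,r3:8,r4:Add1,r5:Mul1
cycle 7: CDB Add1=0; stall // r0:7,r1:Mul2,r2:7,r3:8,r4:0,r5:Mul1
cycle 8: CDB Mul1=70; issue MUL r5<-Mul1 // r0:7,r1:Mul2,r2:7,r3:8,r4:0,r5:Mul1
cycle 9: stall // r0:7,r1:Mul2,r2:7,r3:8,r4:0,r5:Mul1
cycle 10: stall // r0:7,r1:Mul2,r2:7,r3:8,r4:0,r5:Mul1
cycle 11: stall // r0:7,r1:Mul2,r2:7,r3:8,r4:0,r5:Mul1
cycle 12: CDB Mul1=0; issue MUL r0<-Mul1 // r0:Mul1,r1:Mul2,r2:7,r3:8,r4:0,r5:0
cycle 13: CDB Mul2=490; issue ADD r4<-Add1 // r0:Mul1,r1:490,r2:7,r3:8,r4:Add1,r5:0
cycle 14: issue ADD r2<-Add2 // r0:Mul1,r1:490,r2:Add2,r3:8,r4:Add1,r5:0
cycle 15: issue SUB r5<-Add3 // r0:Mul1,r1:490,r2:Add2,r3:8,r4:Add1,r5:Add3
cycle 16: CDB Add1=498 // r0:Mul1,r1:490,r2:Add2,r3:8,r4:498,r5:Add3
cycle 17: CDB Add2=0 // r0:Mul1,r1:490,r2:0,r3:8,r4:498,r5:Add3
cycle 18: CDB Mul1=0 // r0:0,r1:490,r2:0,r3:8,r4:498,r5:Add3
cycle 19: - // r0:0,r1:490,r2:0,r3:8,r4:498,r5:Add3
cycle 20: - // r0:0,r1:490,r2:0,r3:8,r4:498,r5:Add3

STATUS = TAG Add3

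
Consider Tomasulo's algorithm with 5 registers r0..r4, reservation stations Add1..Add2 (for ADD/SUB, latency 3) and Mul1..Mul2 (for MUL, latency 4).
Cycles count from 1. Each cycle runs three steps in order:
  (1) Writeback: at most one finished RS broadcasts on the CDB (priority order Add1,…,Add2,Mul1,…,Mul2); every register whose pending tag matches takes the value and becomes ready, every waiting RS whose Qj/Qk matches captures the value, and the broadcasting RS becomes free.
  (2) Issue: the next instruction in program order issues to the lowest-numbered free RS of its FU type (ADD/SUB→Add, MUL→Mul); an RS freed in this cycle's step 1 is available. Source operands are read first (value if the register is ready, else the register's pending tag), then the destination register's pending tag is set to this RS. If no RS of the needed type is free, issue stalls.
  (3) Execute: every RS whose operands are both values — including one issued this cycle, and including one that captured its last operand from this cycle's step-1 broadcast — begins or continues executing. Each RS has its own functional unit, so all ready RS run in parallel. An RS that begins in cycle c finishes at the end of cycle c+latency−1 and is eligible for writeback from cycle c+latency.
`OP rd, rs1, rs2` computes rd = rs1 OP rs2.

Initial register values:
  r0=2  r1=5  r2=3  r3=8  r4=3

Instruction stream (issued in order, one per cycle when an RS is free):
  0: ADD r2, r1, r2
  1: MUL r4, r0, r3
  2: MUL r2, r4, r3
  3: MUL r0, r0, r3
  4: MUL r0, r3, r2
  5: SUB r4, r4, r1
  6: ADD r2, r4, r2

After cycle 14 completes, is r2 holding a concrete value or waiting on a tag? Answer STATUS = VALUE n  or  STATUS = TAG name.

STATUS = TAG Add2

  c1: issue ADD r2<-Add1  regs: r0:2,r1:5,r2:Add1,r3:8,r4:3
  c2: issue MUL r4<-Mul1  regs: r0:2,r1:5,r2:Add1,r3:8,r4:Mul1
  c3: issue MUL r2<-Mul2  regs: r0:2,r1:5,r2:Mul2,r3:8,r4:Mul1
  c4: CDB Add1=8; stall  regs: r0:2,r1:5,r2:Mul2,r3:8,r4:Mul1
  c5: stall  regs: r0:2,r1:5,r2:Mul2,r3:8,r4:Mul1
  c6: CDB Mul1=16; issue MUL r0<-Mul1  regs: r0:Mul1,r1:5,r2:Mul2,r3:8,r4:16
  c7: stall  regs: r0:Mul1,r1:5,r2:Mul2,r3:8,r4:16
  c8: stall  regs: r0:Mul1,r1:5,r2:Mul2,r3:8,r4:16
  c9: stall  regs: r0:Mul1,r1:5,r2:Mul2,r3:8,r4:16
  c10: CDB Mul1=16; issue MUL r0<-Mul1  regs: r0:Mul1,r1:5,r2:Mul2,r3:8,r4:16
  c11: CDB Mul2=128; issue SUB r4<-Add1  regs: r0:Mul1,r1:5,r2:128,r3:8,r4:Add1
  c12: issue ADD r2<-Add2  regs: r0:Mul1,r1:5,r2:Add2,r3:8,r4:Add1
  c13: -  regs: r0:Mul1,r1:5,r2:Add2,r3:8,r4:Add1
  c14: CDB Add1=11  regs: r0:Mul1,r1:5,r2:Add2,r3:8,r4:11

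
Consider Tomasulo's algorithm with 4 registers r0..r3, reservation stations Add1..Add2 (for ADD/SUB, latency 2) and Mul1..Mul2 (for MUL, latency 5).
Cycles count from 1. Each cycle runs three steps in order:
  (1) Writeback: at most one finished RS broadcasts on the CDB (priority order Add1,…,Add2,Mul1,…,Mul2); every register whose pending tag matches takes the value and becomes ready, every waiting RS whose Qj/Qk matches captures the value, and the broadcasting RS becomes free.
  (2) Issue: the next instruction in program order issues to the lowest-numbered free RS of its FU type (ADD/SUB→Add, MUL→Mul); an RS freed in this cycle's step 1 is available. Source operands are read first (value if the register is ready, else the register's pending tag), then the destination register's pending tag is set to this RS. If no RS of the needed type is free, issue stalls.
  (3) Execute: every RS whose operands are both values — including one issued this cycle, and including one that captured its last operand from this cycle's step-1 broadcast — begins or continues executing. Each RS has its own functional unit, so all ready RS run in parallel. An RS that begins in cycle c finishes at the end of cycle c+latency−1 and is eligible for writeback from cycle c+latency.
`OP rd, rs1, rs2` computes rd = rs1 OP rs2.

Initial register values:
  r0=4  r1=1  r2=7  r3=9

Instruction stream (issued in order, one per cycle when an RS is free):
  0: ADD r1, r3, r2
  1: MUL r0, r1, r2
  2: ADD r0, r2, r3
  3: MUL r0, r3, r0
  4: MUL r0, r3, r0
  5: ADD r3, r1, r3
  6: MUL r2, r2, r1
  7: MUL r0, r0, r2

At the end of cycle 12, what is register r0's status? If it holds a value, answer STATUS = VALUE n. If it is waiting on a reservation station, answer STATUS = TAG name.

STATUS = TAG Mul1

  c1: issue ADD r1<-Add1  regs: r0:4,r1:Add1,r2:7,r3:9
  c2: issue MUL r0<-Mul1  regs: r0:Mul1,r1:Add1,r2:7,r3:9
  c3: CDB Add1=16; issue ADD r0<-Add1  regs: r0:Add1,r1:16,r2:7,r3:9
  c4: issue MUL r0<-Mul2  regs: r0:Mul2,r1:16,r2:7,r3:9
  c5: CDB Add1=16; stall  regs: r0:Mul2,r1:16,r2:7,r3:9
  c6: stall  regs: r0:Mul2,r1:16,r2:7,r3:9
  c7: stall  regs: r0:Mul2,r1:16,r2:7,r3:9
  c8: CDB Mul1=112; issue MUL r0<-Mul1  regs: r0:Mul1,r1:16,r2:7,r3:9
  c9: issue ADD r3<-Add1  regs: r0:Mul1,r1:16,r2:7,r3:Add1
  c10: CDB Mul2=144; issue MUL r2<-Mul2  regs: r0:Mul1,r1:16,r2:Mul2,r3:Add1
  c11: CDB Add1=25; stall  regs: r0:Mul1,r1:16,r2:Mul2,r3:25
  c12: stall  regs: r0:Mul1,r1:16,r2:Mul2,r3:25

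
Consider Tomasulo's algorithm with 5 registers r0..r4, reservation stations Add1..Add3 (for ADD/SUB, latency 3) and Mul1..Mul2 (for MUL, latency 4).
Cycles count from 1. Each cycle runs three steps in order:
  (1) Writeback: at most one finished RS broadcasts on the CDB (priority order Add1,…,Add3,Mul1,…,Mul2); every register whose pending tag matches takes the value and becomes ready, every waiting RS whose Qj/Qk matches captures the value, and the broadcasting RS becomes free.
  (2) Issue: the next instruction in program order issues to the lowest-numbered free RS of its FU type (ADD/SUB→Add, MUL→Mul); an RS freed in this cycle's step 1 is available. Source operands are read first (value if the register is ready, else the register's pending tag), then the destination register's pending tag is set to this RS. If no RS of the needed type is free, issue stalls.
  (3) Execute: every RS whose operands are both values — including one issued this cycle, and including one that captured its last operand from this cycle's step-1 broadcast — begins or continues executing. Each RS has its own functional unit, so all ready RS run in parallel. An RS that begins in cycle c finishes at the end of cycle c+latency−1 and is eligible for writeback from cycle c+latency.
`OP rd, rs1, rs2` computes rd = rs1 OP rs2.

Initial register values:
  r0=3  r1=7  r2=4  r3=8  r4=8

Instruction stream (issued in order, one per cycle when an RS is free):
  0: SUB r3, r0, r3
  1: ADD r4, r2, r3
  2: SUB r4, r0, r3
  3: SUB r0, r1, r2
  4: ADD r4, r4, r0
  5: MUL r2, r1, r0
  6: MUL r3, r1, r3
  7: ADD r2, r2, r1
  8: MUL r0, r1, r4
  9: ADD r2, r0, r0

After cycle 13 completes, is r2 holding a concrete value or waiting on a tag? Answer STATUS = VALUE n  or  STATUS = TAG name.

c1: issue SUB r3<-Add1 | r0:3,r1:7,r2:4,r3:Add1,r4:8
c2: issue ADD r4<-Add2 | r0:3,r1:7,r2:4,r3:Add1,r4:Add2
c3: issue SUB r4<-Add3 | r0:3,r1:7,r2:4,r3:Add1,r4:Add3
c4: CDB Add1=-5; issue SUB r0<-Add1 | r0:Add1,r1:7,r2:4,r3:-5,r4:Add3
c5: stall | r0:Add1,r1:7,r2:4,r3:-5,r4:Add3
c6: stall | r0:Add1,r1:7,r2:4,r3:-5,r4:Add3
c7: CDB Add1=3; issue ADD r4<-Add1 | r0:3,r1:7,r2:4,r3:-5,r4:Add1
c8: CDB Add2=-1; issue MUL r2<-Mul1 | r0:3,r1:7,r2:Mul1,r3:-5,r4:Add1
c9: CDB Add3=8; issue MUL r3<-Mul2 | r0:3,r1:7,r2:Mul1,r3:Mul2,r4:Add1
c10: issue ADD r2<-Add2 | r0:3,r1:7,r2:Add2,r3:Mul2,r4:Add1
c11: stall | r0:3,r1:7,r2:Add2,r3:Mul2,r4:Add1
c12: CDB Add1=11; stall | r0:3,r1:7,r2:Add2,r3:Mul2,r4:11
c13: CDB Mul1=21; issue MUL r0<-Mul1 | r0:Mul1,r1:7,r2:Add2,r3:Mul2,r4:11

STATUS = TAG Add2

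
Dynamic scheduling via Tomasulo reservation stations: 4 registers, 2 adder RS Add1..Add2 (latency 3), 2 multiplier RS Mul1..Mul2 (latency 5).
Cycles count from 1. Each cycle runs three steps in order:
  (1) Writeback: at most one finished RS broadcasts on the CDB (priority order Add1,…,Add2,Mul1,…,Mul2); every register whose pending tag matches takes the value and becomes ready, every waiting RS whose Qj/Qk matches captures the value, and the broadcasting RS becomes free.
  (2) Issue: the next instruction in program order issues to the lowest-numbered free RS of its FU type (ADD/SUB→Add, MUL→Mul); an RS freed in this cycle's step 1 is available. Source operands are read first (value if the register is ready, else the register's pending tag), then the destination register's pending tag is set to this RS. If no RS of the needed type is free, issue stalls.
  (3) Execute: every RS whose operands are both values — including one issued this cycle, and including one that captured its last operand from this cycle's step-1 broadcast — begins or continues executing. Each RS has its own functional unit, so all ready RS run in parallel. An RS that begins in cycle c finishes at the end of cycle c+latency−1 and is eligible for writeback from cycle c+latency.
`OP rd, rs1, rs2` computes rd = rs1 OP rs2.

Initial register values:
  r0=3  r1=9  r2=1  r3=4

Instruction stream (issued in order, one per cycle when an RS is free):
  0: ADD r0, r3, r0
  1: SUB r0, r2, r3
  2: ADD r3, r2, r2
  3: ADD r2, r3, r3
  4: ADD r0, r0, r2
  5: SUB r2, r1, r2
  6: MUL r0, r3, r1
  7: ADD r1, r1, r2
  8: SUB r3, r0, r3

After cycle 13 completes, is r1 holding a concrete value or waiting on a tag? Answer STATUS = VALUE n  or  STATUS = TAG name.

STATUS = TAG Add1

c1: issue ADD r0<-Add1 | r0:Add1,r1:9,r2:1,r3:4
c2: issue SUB r0<-Add2 | r0:Add2,r1:9,r2:1,r3:4
c3: stall | r0:Add2,r1:9,r2:1,r3:4
c4: CDB Add1=7; issue ADD r3<-Add1 | r0:Add2,r1:9,r2:1,r3:Add1
c5: CDB Add2=-3; issue ADD r2<-Add2 | r0:-3,r1:9,r2:Add2,r3:Add1
c6: stall | r0:-3,r1:9,r2:Add2,r3:Add1
c7: CDB Add1=2; issue ADD r0<-Add1 | r0:Add1,r1:9,r2:Add2,r3:2
c8: stall | r0:Add1,r1:9,r2:Add2,r3:2
c9: stall | r0:Add1,r1:9,r2:Add2,r3:2
c10: CDB Add2=4; issue SUB r2<-Add2 | r0:Add1,r1:9,r2:Add2,r3:2
c11: issue MUL r0<-Mul1 | r0:Mul1,r1:9,r2:Add2,r3:2
c12: stall | r0:Mul1,r1:9,r2:Add2,r3:2
c13: CDB Add1=1; issue ADD r1<-Add1 | r0:Mul1,r1:Add1,r2:Add2,r3:2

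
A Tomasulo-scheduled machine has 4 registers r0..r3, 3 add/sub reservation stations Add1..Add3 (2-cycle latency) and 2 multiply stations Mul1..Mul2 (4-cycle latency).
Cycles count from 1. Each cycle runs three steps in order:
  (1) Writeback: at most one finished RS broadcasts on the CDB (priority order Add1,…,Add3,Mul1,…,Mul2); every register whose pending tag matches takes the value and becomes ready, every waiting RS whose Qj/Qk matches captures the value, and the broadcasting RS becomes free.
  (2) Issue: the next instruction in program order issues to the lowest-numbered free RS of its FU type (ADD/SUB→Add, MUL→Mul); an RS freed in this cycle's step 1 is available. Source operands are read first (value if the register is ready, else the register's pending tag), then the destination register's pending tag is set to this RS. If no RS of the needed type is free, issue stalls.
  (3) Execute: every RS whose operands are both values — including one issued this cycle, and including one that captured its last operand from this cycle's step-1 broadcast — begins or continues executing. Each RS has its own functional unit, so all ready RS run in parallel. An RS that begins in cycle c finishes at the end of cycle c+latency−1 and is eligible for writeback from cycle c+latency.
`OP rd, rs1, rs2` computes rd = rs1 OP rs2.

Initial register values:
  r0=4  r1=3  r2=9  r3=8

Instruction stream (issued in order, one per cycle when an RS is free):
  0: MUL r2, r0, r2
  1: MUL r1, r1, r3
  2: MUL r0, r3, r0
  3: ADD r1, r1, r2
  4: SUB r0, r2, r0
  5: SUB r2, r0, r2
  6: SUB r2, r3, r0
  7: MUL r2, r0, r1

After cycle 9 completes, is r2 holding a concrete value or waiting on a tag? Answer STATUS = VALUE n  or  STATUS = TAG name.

STATUS = TAG Add3

  c1: issue MUL r2<-Mul1  regs: r0:4,r1:3,r2:Mul1,r3:8
  c2: issue MUL r1<-Mul2  regs: r0:4,r1:Mul2,r2:Mul1,r3:8
  c3: stall  regs: r0:4,r1:Mul2,r2:Mul1,r3:8
  c4: stall  regs: r0:4,r1:Mul2,r2:Mul1,r3:8
  c5: CDB Mul1=36; issue MUL r0<-Mul1  regs: r0:Mul1,r1:Mul2,r2:36,r3:8
  c6: CDB Mul2=24; issue ADD r1<-Add1  regs: r0:Mul1,r1:Add1,r2:36,r3:8
  c7: issue SUB r0<-Add2  regs: r0:Add2,r1:Add1,r2:36,r3:8
  c8: CDB Add1=60; issue SUB r2<-Add1  regs: r0:Add2,r1:60,r2:Add1,r3:8
  c9: CDB Mul1=32; issue SUB r2<-Add3  regs: r0:Add2,r1:60,r2:Add3,r3:8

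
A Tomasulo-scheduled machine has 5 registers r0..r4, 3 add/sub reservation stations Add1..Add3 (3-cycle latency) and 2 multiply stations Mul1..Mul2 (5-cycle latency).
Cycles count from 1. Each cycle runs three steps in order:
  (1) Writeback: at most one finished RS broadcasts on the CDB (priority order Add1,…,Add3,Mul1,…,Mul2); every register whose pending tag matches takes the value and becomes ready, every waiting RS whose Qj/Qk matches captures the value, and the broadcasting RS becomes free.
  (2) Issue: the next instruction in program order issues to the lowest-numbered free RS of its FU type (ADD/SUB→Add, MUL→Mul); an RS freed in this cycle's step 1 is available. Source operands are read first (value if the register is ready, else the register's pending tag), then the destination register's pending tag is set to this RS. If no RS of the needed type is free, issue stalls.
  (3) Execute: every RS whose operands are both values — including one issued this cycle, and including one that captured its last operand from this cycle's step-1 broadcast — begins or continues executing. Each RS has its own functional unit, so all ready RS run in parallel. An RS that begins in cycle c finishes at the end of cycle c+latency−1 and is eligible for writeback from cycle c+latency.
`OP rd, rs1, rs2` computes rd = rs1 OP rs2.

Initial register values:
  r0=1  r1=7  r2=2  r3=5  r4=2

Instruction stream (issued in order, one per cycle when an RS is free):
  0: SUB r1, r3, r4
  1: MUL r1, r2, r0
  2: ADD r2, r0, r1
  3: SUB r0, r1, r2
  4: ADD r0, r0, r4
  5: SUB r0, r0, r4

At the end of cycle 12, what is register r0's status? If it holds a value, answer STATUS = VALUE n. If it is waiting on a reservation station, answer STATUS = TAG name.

  c1: issue SUB r1<-Add1  regs: r0:1,r1:Add1,r2:2,r3:5,r4:2
  c2: issue MUL r1<-Mul1  regs: r0:1,r1:Mul1,r2:2,r3:5,r4:2
  c3: issue ADD r2<-Add2  regs: r0:1,r1:Mul1,r2:Add2,r3:5,r4:2
  c4: CDB Add1=3; issue SUB r0<-Add1  regs: r0:Add1,r1:Mul1,r2:Add2,r3:5,r4:2
  c5: issue ADD r0<-Add3  regs: r0:Add3,r1:Mul1,r2:Add2,r3:5,r4:2
  c6: stall  regs: r0:Add3,r1:Mul1,r2:Add2,r3:5,r4:2
  c7: CDB Mul1=2; stall  regs: r0:Add3,r1:2,r2:Add2,r3:5,r4:2
  c8: stall  regs: r0:Add3,r1:2,r2:Add2,r3:5,r4:2
  c9: stall  regs: r0:Add3,r1:2,r2:Add2,r3:5,r4:2
  c10: CDB Add2=3; issue SUB r0<-Add2  regs: r0:Add2,r1:2,r2:3,r3:5,r4:2
  c11: -  regs: r0:Add2,r1:2,r2:3,r3:5,r4:2
  c12: -  regs: r0:Add2,r1:2,r2:3,r3:5,r4:2

STATUS = TAG Add2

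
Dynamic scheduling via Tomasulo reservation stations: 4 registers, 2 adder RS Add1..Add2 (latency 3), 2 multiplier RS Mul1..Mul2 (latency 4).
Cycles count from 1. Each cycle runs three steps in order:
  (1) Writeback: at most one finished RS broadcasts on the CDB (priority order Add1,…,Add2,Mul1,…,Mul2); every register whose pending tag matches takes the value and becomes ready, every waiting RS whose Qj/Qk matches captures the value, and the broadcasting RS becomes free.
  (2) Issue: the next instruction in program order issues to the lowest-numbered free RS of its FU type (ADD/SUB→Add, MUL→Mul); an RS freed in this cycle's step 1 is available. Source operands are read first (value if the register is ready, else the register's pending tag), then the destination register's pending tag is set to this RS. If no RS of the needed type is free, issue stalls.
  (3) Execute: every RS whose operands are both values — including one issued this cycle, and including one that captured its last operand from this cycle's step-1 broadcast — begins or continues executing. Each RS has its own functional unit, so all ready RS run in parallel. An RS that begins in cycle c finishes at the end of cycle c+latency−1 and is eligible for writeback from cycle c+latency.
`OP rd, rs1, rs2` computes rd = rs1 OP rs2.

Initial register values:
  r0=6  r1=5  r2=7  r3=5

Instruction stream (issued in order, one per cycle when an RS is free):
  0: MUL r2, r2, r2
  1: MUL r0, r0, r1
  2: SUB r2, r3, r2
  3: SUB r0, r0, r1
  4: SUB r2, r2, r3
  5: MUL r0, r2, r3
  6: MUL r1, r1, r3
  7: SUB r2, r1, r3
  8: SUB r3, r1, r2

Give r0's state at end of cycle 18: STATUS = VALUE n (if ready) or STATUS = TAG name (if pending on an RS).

  c1: issue MUL r2<-Mul1  regs: r0:6,r1:5,r2:Mul1,r3:5
  c2: issue MUL r0<-Mul2  regs: r0:Mul2,r1:5,r2:Mul1,r3:5
  c3: issue SUB r2<-Add1  regs: r0:Mul2,r1:5,r2:Add1,r3:5
  c4: issue SUB r0<-Add2  regs: r0:Add2,r1:5,r2:Add1,r3:5
  c5: CDB Mul1=49; stall  regs: r0:Add2,r1:5,r2:Add1,r3:5
  c6: CDB Mul2=30; stall  regs: r0:Add2,r1:5,r2:Add1,r3:5
  c7: stall  regs: r0:Add2,r1:5,r2:Add1,r3:5
  c8: CDB Add1=-44; issue SUB r2<-Add1  regs: r0:Add2,r1:5,r2:Add1,r3:5
  c9: CDB Add2=25; issue MUL r0<-Mul1  regs: r0:Mul1,r1:5,r2:Add1,r3:5
  c10: issue MUL r1<-Mul2  regs: r0:Mul1,r1:Mul2,r2:Add1,r3:5
  c11: CDB Add1=-49; issue SUB r2<-Add1  regs: r0:Mul1,r1:Mul2,r2:Add1,r3:5
  c12: issue SUB r3<-Add2  regs: r0:Mul1,r1:Mul2,r2:Add1,r3:Add2
  c13: -  regs: r0:Mul1,r1:Mul2,r2:Add1,r3:Add2
  c14: CDB Mul2=25  regs: r0:Mul1,r1:25,r2:Add1,r3:Add2
  c15: CDB Mul1=-245  regs: r0:-245,r1:25,r2:Add1,r3:Add2
  c16: -  regs: r0:-245,r1:25,r2:Add1,r3:Add2
  c17: CDB Add1=20  regs: r0:-245,r1:25,r2:20,r3:Add2
  c18: -  regs: r0:-245,r1:25,r2:20,r3:Add2

STATUS = VALUE -245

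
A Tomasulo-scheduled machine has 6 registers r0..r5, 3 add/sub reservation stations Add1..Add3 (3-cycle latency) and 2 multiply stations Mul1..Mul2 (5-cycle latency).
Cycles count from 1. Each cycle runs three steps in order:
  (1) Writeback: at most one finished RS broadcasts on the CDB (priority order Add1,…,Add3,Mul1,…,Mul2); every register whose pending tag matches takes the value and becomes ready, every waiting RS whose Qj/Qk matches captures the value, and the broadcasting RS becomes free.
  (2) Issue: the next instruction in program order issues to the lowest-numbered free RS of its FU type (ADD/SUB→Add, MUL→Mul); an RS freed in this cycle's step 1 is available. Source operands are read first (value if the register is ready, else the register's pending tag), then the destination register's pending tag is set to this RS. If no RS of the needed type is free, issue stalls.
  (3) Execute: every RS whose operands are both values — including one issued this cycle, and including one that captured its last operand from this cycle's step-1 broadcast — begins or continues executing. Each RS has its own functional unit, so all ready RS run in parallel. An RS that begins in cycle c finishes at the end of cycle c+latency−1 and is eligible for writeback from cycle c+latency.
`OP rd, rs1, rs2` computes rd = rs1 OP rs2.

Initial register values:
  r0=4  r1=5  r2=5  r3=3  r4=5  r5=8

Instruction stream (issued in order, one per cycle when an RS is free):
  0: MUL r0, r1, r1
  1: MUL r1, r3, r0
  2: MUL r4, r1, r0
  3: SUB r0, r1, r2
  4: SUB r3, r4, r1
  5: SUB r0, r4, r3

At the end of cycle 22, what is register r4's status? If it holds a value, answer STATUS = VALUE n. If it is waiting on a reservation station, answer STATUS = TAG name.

STATUS = VALUE 1875

c1: issue MUL r0<-Mul1 | r0:Mul1,r1:5,r2:5,r3:3,r4:5,r5:8
c2: issue MUL r1<-Mul2 | r0:Mul1,r1:Mul2,r2:5,r3:3,r4:5,r5:8
c3: stall | r0:Mul1,r1:Mul2,r2:5,r3:3,r4:5,r5:8
c4: stall | r0:Mul1,r1:Mul2,r2:5,r3:3,r4:5,r5:8
c5: stall | r0:Mul1,r1:Mul2,r2:5,r3:3,r4:5,r5:8
c6: CDB Mul1=25; issue MUL r4<-Mul1 | r0:25,r1:Mul2,r2:5,r3:3,r4:Mul1,r5:8
c7: issue SUB r0<-Add1 | r0:Add1,r1:Mul2,r2:5,r3:3,r4:Mul1,r5:8
c8: issue SUB r3<-Add2 | r0:Add1,r1:Mul2,r2:5,r3:Add2,r4:Mul1,r5:8
c9: issue SUB r0<-Add3 | r0:Add3,r1:Mul2,r2:5,r3:Add2,r4:Mul1,r5:8
c10: - | r0:Add3,r1:Mul2,r2:5,r3:Add2,r4:Mul1,r5:8
c11: CDB Mul2=75 | r0:Add3,r1:75,r2:5,r3:Add2,r4:Mul1,r5:8
c12: - | r0:Add3,r1:75,r2:5,r3:Add2,r4:Mul1,r5:8
c13: - | r0:Add3,r1:75,r2:5,r3:Add2,r4:Mul1,r5:8
c14: CDB Add1=70 | r0:Add3,r1:75,r2:5,r3:Add2,r4:Mul1,r5:8
c15: - | r0:Add3,r1:75,r2:5,r3:Add2,r4:Mul1,r5:8
c16: CDB Mul1=1875 | r0:Add3,r1:75,r2:5,r3:Add2,r4:1875,r5:8
c17: - | r0:Add3,r1:75,r2:5,r3:Add2,r4:1875,r5:8
c18: - | r0:Add3,r1:75,r2:5,r3:Add2,r4:1875,r5:8
c19: CDB Add2=1800 | r0:Add3,r1:75,r2:5,r3:1800,r4:1875,r5:8
c20: - | r0:Add3,r1:75,r2:5,r3:1800,r4:1875,r5:8
c21: - | r0:Add3,r1:75,r2:5,r3:1800,r4:1875,r5:8
c22: CDB Add3=75 | r0:75,r1:75,r2:5,r3:1800,r4:1875,r5:8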